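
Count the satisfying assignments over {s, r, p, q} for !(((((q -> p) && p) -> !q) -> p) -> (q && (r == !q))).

6

Initial set: {T !(((((q -> p) && p) -> !q) -> p) -> (q && (r == !q)))}.
T !(((((q -> p) && p) -> !q) -> p) -> (q && (r == !q))): α-rule — add T ((((q -> p) && p) -> !q) -> p), F (q && (r == !q)).
T ((((q -> p) && p) -> !q) -> p): β-rule — branch into F (((q -> p) && p) -> !q)  //  T p.
  branch 1 (add F (((q -> p) && p) -> !q)):
    F (((q -> p) && p) -> !q): α-rule — add T ((q -> p) && p), F !q.
    T ((q -> p) && p): α-rule — add T (q -> p), T p.
    F (q && (r == !q)): β-rule — branch into F q  //  F (r == !q).
      branch 1.1 (add F q):
        × closes — contains both q and !q.
      branch 1.2 (add F (r == !q)):
        T (q -> p): β-rule — branch into F q  //  T p.
          branch 1.2.1 (add F q):
            × closes — contains both q and !q.
          branch 1.2.2 (add T p):
            F (r == !q): β-rule — branch into T r, F !q  //  F r, T !q.
              branch 1.2.2.1 (add T r, F !q):
                ○ open, literals {p=true, q=true, r=true}.
              branch 1.2.2.2 (add F r, T !q):
                × closes — contains both q and !q.
  branch 2 (add T p):
    F (q && (r == !q)): β-rule — branch into F q  //  F (r == !q).
      branch 2.1 (add F q):
        ○ open, literals {p=true, q=false}.
      branch 2.2 (add F (r == !q)):
        F (r == !q): β-rule — branch into T r, F !q  //  F r, T !q.
          branch 2.2.1 (add T r, F !q):
            ○ open, literals {p=true, q=true, r=true}.
          branch 2.2.2 (add F r, T !q):
            ○ open, literals {p=true, q=false, r=false}.
3 branches closed, 4 open.
Each open branch fixes some atoms; the unmentioned ones are free. Counting distinct full assignments: branch {p=true, q=true, r=true} (s) contributes 2 new; branch {p=true, q=false} (s, r) contributes 4 new; branch {p=true, q=true, r=true} (s) contributes 0 new; branch {p=true, q=false, r=false} (s) contributes 0 new. Total: 6.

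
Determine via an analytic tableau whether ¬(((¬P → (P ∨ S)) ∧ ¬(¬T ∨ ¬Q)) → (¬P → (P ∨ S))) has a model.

Unsatisfiable

Initial set: {¬(((¬P → (P ∨ S)) ∧ ¬(¬T ∨ ¬Q)) → (¬P → (P ∨ S)))}.
¬(((¬P → (P ∨ S)) ∧ ¬(¬T ∨ ¬Q)) → (¬P → (P ∨ S))): α-rule — add ((¬P → (P ∨ S)) ∧ ¬(¬T ∨ ¬Q)), ¬(¬P → (P ∨ S)).
((¬P → (P ∨ S)) ∧ ¬(¬T ∨ ¬Q)): α-rule — add (¬P → (P ∨ S)), ¬(¬T ∨ ¬Q).
¬(¬P → (P ∨ S)): α-rule — add ¬P, ¬(P ∨ S).
¬(¬T ∨ ¬Q): α-rule — add ¬¬T, ¬¬Q.
¬(P ∨ S): α-rule — add ¬P, ¬S.
(¬P → (P ∨ S)): β-rule — branch into ¬¬P  //  (P ∨ S).
  branch 1 (add ¬¬P):
    × closes — contains both P and ¬P.
  branch 2 (add (P ∨ S)):
    (P ∨ S): β-rule — branch into P  //  S.
      branch 2.1 (add P):
        × closes — contains both P and ¬P.
      branch 2.2 (add S):
        × closes — contains both S and ¬S.
All 3 branches close.
Every branch closed; the formula is unsatisfiable.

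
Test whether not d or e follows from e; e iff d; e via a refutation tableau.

Yes

Initial set: {e; (e iff d); e; not (not d or e)}.
not (not d or e): α-rule — add not not d, not e.
× closes — contains both e and not e.
All 1 branch closes.
Every branch closed, so the premises entail the conclusion.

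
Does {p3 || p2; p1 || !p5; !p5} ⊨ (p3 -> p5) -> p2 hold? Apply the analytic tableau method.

Yes

Initial set: {(p3 || p2); (p1 || !p5); !p5; !((p3 -> p5) -> p2)}.
!((p3 -> p5) -> p2): α-rule — add (p3 -> p5), !p2.
(p3 || p2): β-rule — branch into p3  //  p2.
  branch 1 (add p3):
    (p1 || !p5): β-rule — branch into p1  //  !p5.
      branch 1.1 (add p1):
        (p3 -> p5): β-rule — branch into !p3  //  p5.
          branch 1.1.1 (add !p3):
            × closes — contains both p3 and !p3.
          branch 1.1.2 (add p5):
            × closes — contains both p5 and !p5.
      branch 1.2 (add !p5):
        (p3 -> p5): β-rule — branch into !p3  //  p5.
          branch 1.2.1 (add !p3):
            × closes — contains both p3 and !p3.
          branch 1.2.2 (add p5):
            × closes — contains both p5 and !p5.
  branch 2 (add p2):
    × closes — contains both p2 and !p2.
All 5 branches close.
Every branch closed, so the premises entail the conclusion.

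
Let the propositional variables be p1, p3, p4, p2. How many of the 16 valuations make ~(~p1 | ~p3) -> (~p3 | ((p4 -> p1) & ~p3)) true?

Initial set: {(~(~p1 | ~p3) -> (~p3 | ((p4 -> p1) & ~p3)))}.
(~(~p1 | ~p3) -> (~p3 | ((p4 -> p1) & ~p3))): β-rule — branch into ~~(~p1 | ~p3)  //  (~p3 | ((p4 -> p1) & ~p3)).
  branch 1 (add ~~(~p1 | ~p3)):
    ~~(~p1 | ~p3): β-rule — branch into ~p1  //  ~p3.
      branch 1.1 (add ~p1):
        ○ open, literals {p1=false}.
      branch 1.2 (add ~p3):
        ○ open, literals {p3=false}.
  branch 2 (add (~p3 | ((p4 -> p1) & ~p3))):
    (~p3 | ((p4 -> p1) & ~p3)): β-rule — branch into ~p3  //  ((p4 -> p1) & ~p3).
      branch 2.1 (add ~p3):
        ○ open, literals {p3=false}.
      branch 2.2 (add ((p4 -> p1) & ~p3)):
        ((p4 -> p1) & ~p3): α-rule — add (p4 -> p1), ~p3.
        (p4 -> p1): β-rule — branch into ~p4  //  p1.
          branch 2.2.1 (add ~p4):
            ○ open, literals {p3=false, p4=false}.
          branch 2.2.2 (add p1):
            ○ open, literals {p1=true, p3=false}.
0 branches closed, 5 open.
Each open branch fixes some atoms; the unmentioned ones are free. Counting distinct full assignments: branch {p1=false} (p3, p4, p2) contributes 8 new; branch {p3=false} (p1, p4, p2) contributes 4 new; branch {p3=false} (p1, p4, p2) contributes 0 new; branch {p3=false, p4=false} (p1, p2) contributes 0 new; branch {p1=true, p3=false} (p4, p2) contributes 0 new. Total: 12.

12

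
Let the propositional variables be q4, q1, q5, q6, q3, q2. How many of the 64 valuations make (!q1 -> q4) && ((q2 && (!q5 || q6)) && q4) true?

Initial set: {((!q1 -> q4) && ((q2 && (!q5 || q6)) && q4))}.
((!q1 -> q4) && ((q2 && (!q5 || q6)) && q4)): α-rule — add (!q1 -> q4), ((q2 && (!q5 || q6)) && q4).
((q2 && (!q5 || q6)) && q4): α-rule — add (q2 && (!q5 || q6)), q4.
(q2 && (!q5 || q6)): α-rule — add q2, (!q5 || q6).
(!q1 -> q4): β-rule — branch into !!q1  //  q4.
  branch 1 (add !!q1):
    (!q5 || q6): β-rule — branch into !q5  //  q6.
      branch 1.1 (add !q5):
        ○ open, literals {q1=1, q2=1, q4=1, q5=0}.
      branch 1.2 (add q6):
        ○ open, literals {q1=1, q2=1, q4=1, q6=1}.
  branch 2 (add q4):
    (!q5 || q6): β-rule — branch into !q5  //  q6.
      branch 2.1 (add !q5):
        ○ open, literals {q2=1, q4=1, q5=0}.
      branch 2.2 (add q6):
        ○ open, literals {q2=1, q4=1, q6=1}.
0 branches closed, 4 open.
Each open branch fixes some atoms; the unmentioned ones are free. Counting distinct full assignments: branch {q1=1, q2=1, q4=1, q5=0} (q6, q3) contributes 4 new; branch {q1=1, q2=1, q4=1, q6=1} (q5, q3) contributes 2 new; branch {q2=1, q4=1, q5=0} (q1, q6, q3) contributes 4 new; branch {q2=1, q4=1, q6=1} (q1, q5, q3) contributes 2 new. Total: 12.

12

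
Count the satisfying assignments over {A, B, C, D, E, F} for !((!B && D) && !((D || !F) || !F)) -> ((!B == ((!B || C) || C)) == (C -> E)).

Initial set: {(!((!B && D) && !((D || !F) || !F)) -> ((!B == ((!B || C) || C)) == (C -> E)))}.
(!((!B && D) && !((D || !F) || !F)) -> ((!B == ((!B || C) || C)) == (C -> E))): β-rule — branch into !!((!B && D) && !((D || !F) || !F))  //  ((!B == ((!B || C) || C)) == (C -> E)).
  branch 1 (add !!((!B && D) && !((D || !F) || !F))):
    !!((!B && D) && !((D || !F) || !F)): α-rule — add (!B && D), !((D || !F) || !F).
    (!B && D): α-rule — add !B, D.
    !((D || !F) || !F): α-rule — add !(D || !F), !!F.
    !(D || !F): α-rule — add !D, !!F.
    × closes — contains both D and !D.
  branch 2 (add ((!B == ((!B || C) || C)) == (C -> E))):
    ((!B == ((!B || C) || C)) == (C -> E)): β-rule — branch into (!B == ((!B || C) || C)), (C -> E)  //  !(!B == ((!B || C) || C)), !(C -> E).
      branch 2.1 (add (!B == ((!B || C) || C)), (C -> E)):
        (!B == ((!B || C) || C)): β-rule — branch into !B, ((!B || C) || C)  //  !!B, !((!B || C) || C).
          branch 2.1.1 (add !B, ((!B || C) || C)):
            (C -> E): β-rule — branch into !C  //  E.
              branch 2.1.1.1 (add !C):
                ((!B || C) || C): β-rule — branch into (!B || C)  //  C.
                  branch 2.1.1.1.1 (add (!B || C)):
                    (!B || C): β-rule — branch into !B  //  C.
                      branch 2.1.1.1.1.1 (add !B):
                        ○ open, literals {B=0, C=0}.
                      branch 2.1.1.1.1.2 (add C):
                        × closes — contains both C and !C.
                  branch 2.1.1.1.2 (add C):
                    × closes — contains both C and !C.
              branch 2.1.1.2 (add E):
                ((!B || C) || C): β-rule — branch into (!B || C)  //  C.
                  branch 2.1.1.2.1 (add (!B || C)):
                    (!B || C): β-rule — branch into !B  //  C.
                      branch 2.1.1.2.1.1 (add !B):
                        ○ open, literals {B=0, E=1}.
                      branch 2.1.1.2.1.2 (add C):
                        ○ open, literals {B=0, C=1, E=1}.
                  branch 2.1.1.2.2 (add C):
                    ○ open, literals {B=0, C=1, E=1}.
          branch 2.1.2 (add !!B, !((!B || C) || C)):
            !((!B || C) || C): α-rule — add !(!B || C), !C.
            !(!B || C): α-rule — add !!B, !C.
            (C -> E): β-rule — branch into !C  //  E.
              branch 2.1.2.1 (add !C):
                ○ open, literals {B=1, C=0}.
              branch 2.1.2.2 (add E):
                ○ open, literals {B=1, C=0, E=1}.
      branch 2.2 (add !(!B == ((!B || C) || C)), !(C -> E)):
        !(C -> E): α-rule — add C, !E.
        !(!B == ((!B || C) || C)): β-rule — branch into !B, !((!B || C) || C)  //  !!B, ((!B || C) || C).
          branch 2.2.1 (add !B, !((!B || C) || C)):
            !((!B || C) || C): α-rule — add !(!B || C), !C.
            × closes — contains both C and !C.
          branch 2.2.2 (add !!B, ((!B || C) || C)):
            ((!B || C) || C): β-rule — branch into (!B || C)  //  C.
              branch 2.2.2.1 (add (!B || C)):
                (!B || C): β-rule — branch into !B  //  C.
                  branch 2.2.2.1.1 (add !B):
                    × closes — contains both B and !B.
                  branch 2.2.2.1.2 (add C):
                    ○ open, literals {B=1, C=1, E=0}.
              branch 2.2.2.2 (add C):
                ○ open, literals {B=1, C=1, E=0}.
5 branches closed, 8 open.
Each open branch fixes some atoms; the unmentioned ones are free. Counting distinct full assignments: branch {B=0, C=0} (A, D, E, F) contributes 16 new; branch {B=0, E=1} (A, C, D, F) contributes 8 new; branch {B=0, C=1, E=1} (A, D, F) contributes 0 new; branch {B=0, C=1, E=1} (A, D, F) contributes 0 new; branch {B=1, C=0} (A, D, E, F) contributes 16 new; branch {B=1, C=0, E=1} (A, D, F) contributes 0 new; branch {B=1, C=1, E=0} (A, D, F) contributes 8 new; branch {B=1, C=1, E=0} (A, D, F) contributes 0 new. Total: 48.

48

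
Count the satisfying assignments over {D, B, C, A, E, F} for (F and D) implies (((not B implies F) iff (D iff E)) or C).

Initial set: {((F and D) implies (((not B implies F) iff (D iff E)) or C))}.
((F and D) implies (((not B implies F) iff (D iff E)) or C)): β-rule — branch into not (F and D)  //  (((not B implies F) iff (D iff E)) or C).
  branch 1 (add not (F and D)):
    not (F and D): β-rule — branch into not F  //  not D.
      branch 1.1 (add not F):
        ○ open, literals {F=0}.
      branch 1.2 (add not D):
        ○ open, literals {D=0}.
  branch 2 (add (((not B implies F) iff (D iff E)) or C)):
    (((not B implies F) iff (D iff E)) or C): β-rule — branch into ((not B implies F) iff (D iff E))  //  C.
      branch 2.1 (add ((not B implies F) iff (D iff E))):
        ((not B implies F) iff (D iff E)): β-rule — branch into (not B implies F), (D iff E)  //  not (not B implies F), not (D iff E).
          branch 2.1.1 (add (not B implies F), (D iff E)):
            (not B implies F): β-rule — branch into not not B  //  F.
              branch 2.1.1.1 (add not not B):
                (D iff E): β-rule — branch into D, E  //  not D, not E.
                  branch 2.1.1.1.1 (add D, E):
                    ○ open, literals {B=1, D=1, E=1}.
                  branch 2.1.1.1.2 (add not D, not E):
                    ○ open, literals {B=1, D=0, E=0}.
              branch 2.1.1.2 (add F):
                (D iff E): β-rule — branch into D, E  //  not D, not E.
                  branch 2.1.1.2.1 (add D, E):
                    ○ open, literals {D=1, E=1, F=1}.
                  branch 2.1.1.2.2 (add not D, not E):
                    ○ open, literals {D=0, E=0, F=1}.
          branch 2.1.2 (add not (not B implies F), not (D iff E)):
            not (not B implies F): α-rule — add not B, not F.
            not (D iff E): β-rule — branch into D, not E  //  not D, E.
              branch 2.1.2.1 (add D, not E):
                ○ open, literals {B=0, D=1, E=0, F=0}.
              branch 2.1.2.2 (add not D, E):
                ○ open, literals {B=0, D=0, E=1, F=0}.
      branch 2.2 (add C):
        ○ open, literals {C=1}.
0 branches closed, 9 open.
Each open branch fixes some atoms; the unmentioned ones are free. Counting distinct full assignments: branch {F=0} (D, B, C, A, E) contributes 32 new; branch {D=0} (B, C, A, E, F) contributes 16 new; branch {B=1, D=1, E=1} (C, A, F) contributes 4 new; branch {B=1, D=0, E=0} (C, A, F) contributes 0 new; branch {D=1, E=1, F=1} (B, C, A) contributes 4 new; branch {D=0, E=0, F=1} (B, C, A) contributes 0 new; branch {B=0, D=1, E=0, F=0} (C, A) contributes 0 new; branch {B=0, D=0, E=1, F=0} (C, A) contributes 0 new; branch {C=1} (D, B, A, E, F) contributes 4 new. Total: 60.

60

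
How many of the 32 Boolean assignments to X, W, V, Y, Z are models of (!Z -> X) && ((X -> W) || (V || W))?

Initial set: {T ((!Z -> X) && ((X -> W) || (V || W)))}.
T ((!Z -> X) && ((X -> W) || (V || W))): α-rule — add T (!Z -> X), T ((X -> W) || (V || W)).
T (!Z -> X): β-rule — branch into F !Z  //  T X.
  branch 1 (add F !Z):
    T ((X -> W) || (V || W)): β-rule — branch into T (X -> W)  //  T (V || W).
      branch 1.1 (add T (X -> W)):
        T (X -> W): β-rule — branch into F X  //  T W.
          branch 1.1.1 (add F X):
            ○ open, literals {X=F, Z=T}.
          branch 1.1.2 (add T W):
            ○ open, literals {W=T, Z=T}.
      branch 1.2 (add T (V || W)):
        T (V || W): β-rule — branch into T V  //  T W.
          branch 1.2.1 (add T V):
            ○ open, literals {V=T, Z=T}.
          branch 1.2.2 (add T W):
            ○ open, literals {W=T, Z=T}.
  branch 2 (add T X):
    T ((X -> W) || (V || W)): β-rule — branch into T (X -> W)  //  T (V || W).
      branch 2.1 (add T (X -> W)):
        T (X -> W): β-rule — branch into F X  //  T W.
          branch 2.1.1 (add F X):
            × closes — contains both X and !X.
          branch 2.1.2 (add T W):
            ○ open, literals {W=T, X=T}.
      branch 2.2 (add T (V || W)):
        T (V || W): β-rule — branch into T V  //  T W.
          branch 2.2.1 (add T V):
            ○ open, literals {V=T, X=T}.
          branch 2.2.2 (add T W):
            ○ open, literals {W=T, X=T}.
1 branch closed, 7 open.
Each open branch fixes some atoms; the unmentioned ones are free. Counting distinct full assignments: branch {X=F, Z=T} (W, V, Y) contributes 8 new; branch {W=T, Z=T} (X, V, Y) contributes 4 new; branch {V=T, Z=T} (X, W, Y) contributes 2 new; branch {W=T, Z=T} (X, V, Y) contributes 0 new; branch {W=T, X=T} (V, Y, Z) contributes 4 new; branch {V=T, X=T} (W, Y, Z) contributes 2 new; branch {W=T, X=T} (V, Y, Z) contributes 0 new. Total: 20.

20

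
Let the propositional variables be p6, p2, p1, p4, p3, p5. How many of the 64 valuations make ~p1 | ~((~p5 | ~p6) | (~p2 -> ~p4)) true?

Initial set: {T (~p1 | ~((~p5 | ~p6) | (~p2 -> ~p4)))}.
T (~p1 | ~((~p5 | ~p6) | (~p2 -> ~p4))): β-rule — branch into T ~p1  //  T ~((~p5 | ~p6) | (~p2 -> ~p4)).
  branch 1 (add T ~p1):
    ○ open, literals {p1=0}.
  branch 2 (add T ~((~p5 | ~p6) | (~p2 -> ~p4))):
    T ~((~p5 | ~p6) | (~p2 -> ~p4)): α-rule — add F (~p5 | ~p6), F (~p2 -> ~p4).
    F (~p5 | ~p6): α-rule — add F ~p5, F ~p6.
    F (~p2 -> ~p4): α-rule — add T ~p2, F ~p4.
    ○ open, literals {p2=0, p4=1, p5=1, p6=1}.
0 branches closed, 2 open.
Each open branch fixes some atoms; the unmentioned ones are free. Counting distinct full assignments: branch {p1=0} (p6, p2, p4, p3, p5) contributes 32 new; branch {p2=0, p4=1, p5=1, p6=1} (p1, p3) contributes 2 new. Total: 34.

34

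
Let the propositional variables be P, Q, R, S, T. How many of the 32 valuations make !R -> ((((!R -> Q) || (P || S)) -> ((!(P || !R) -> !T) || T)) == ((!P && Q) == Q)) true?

Initial set: {(!R -> ((((!R -> Q) || (P || S)) -> ((!(P || !R) -> !T) || T)) == ((!P && Q) == Q)))}.
(!R -> ((((!R -> Q) || (P || S)) -> ((!(P || !R) -> !T) || T)) == ((!P && Q) == Q))): β-rule — branch into !!R  //  ((((!R -> Q) || (P || S)) -> ((!(P || !R) -> !T) || T)) == ((!P && Q) == Q)).
  branch 1 (add !!R):
    ○ open, literals {R=1}.
  branch 2 (add ((((!R -> Q) || (P || S)) -> ((!(P || !R) -> !T) || T)) == ((!P && Q) == Q))):
    ((((!R -> Q) || (P || S)) -> ((!(P || !R) -> !T) || T)) == ((!P && Q) == Q)): β-rule — branch into (((!R -> Q) || (P || S)) -> ((!(P || !R) -> !T) || T)), ((!P && Q) == Q)  //  !(((!R -> Q) || (P || S)) -> ((!(P || !R) -> !T) || T)), !((!P && Q) == Q).
      branch 2.1 (add (((!R -> Q) || (P || S)) -> ((!(P || !R) -> !T) || T)), ((!P && Q) == Q)):
        (((!R -> Q) || (P || S)) -> ((!(P || !R) -> !T) || T)): β-rule — branch into !((!R -> Q) || (P || S))  //  ((!(P || !R) -> !T) || T).
          branch 2.1.1 (add !((!R -> Q) || (P || S))):
            !((!R -> Q) || (P || S)): α-rule — add !(!R -> Q), !(P || S).
            !(!R -> Q): α-rule — add !R, !Q.
            !(P || S): α-rule — add !P, !S.
            ((!P && Q) == Q): β-rule — branch into (!P && Q), Q  //  !(!P && Q), !Q.
              branch 2.1.1.1 (add (!P && Q), Q):
                × closes — contains both Q and !Q.
              branch 2.1.1.2 (add !(!P && Q), !Q):
                !(!P && Q): β-rule — branch into !!P  //  !Q.
                  branch 2.1.1.2.1 (add !!P):
                    × closes — contains both P and !P.
                  branch 2.1.1.2.2 (add !Q):
                    ○ open, literals {P=0, Q=0, R=0, S=0}.
          branch 2.1.2 (add ((!(P || !R) -> !T) || T)):
            ((!P && Q) == Q): β-rule — branch into (!P && Q), Q  //  !(!P && Q), !Q.
              branch 2.1.2.1 (add (!P && Q), Q):
                (!P && Q): α-rule — add !P, Q.
                ((!(P || !R) -> !T) || T): β-rule — branch into (!(P || !R) -> !T)  //  T.
                  branch 2.1.2.1.1 (add (!(P || !R) -> !T)):
                    (!(P || !R) -> !T): β-rule — branch into !!(P || !R)  //  !T.
                      branch 2.1.2.1.1.1 (add !!(P || !R)):
                        !!(P || !R): β-rule — branch into P  //  !R.
                          branch 2.1.2.1.1.1.1 (add P):
                            × closes — contains both P and !P.
                          branch 2.1.2.1.1.1.2 (add !R):
                            ○ open, literals {P=0, Q=1, R=0}.
                      branch 2.1.2.1.1.2 (add !T):
                        ○ open, literals {P=0, Q=1, T=0}.
                  branch 2.1.2.1.2 (add T):
                    ○ open, literals {P=0, Q=1, T=1}.
              branch 2.1.2.2 (add !(!P && Q), !Q):
                ((!(P || !R) -> !T) || T): β-rule — branch into (!(P || !R) -> !T)  //  T.
                  branch 2.1.2.2.1 (add (!(P || !R) -> !T)):
                    !(!P && Q): β-rule — branch into !!P  //  !Q.
                      branch 2.1.2.2.1.1 (add !!P):
                        (!(P || !R) -> !T): β-rule — branch into !!(P || !R)  //  !T.
                          branch 2.1.2.2.1.1.1 (add !!(P || !R)):
                            !!(P || !R): β-rule — branch into P  //  !R.
                              branch 2.1.2.2.1.1.1.1 (add P):
                                ○ open, literals {P=1, Q=0}.
                              branch 2.1.2.2.1.1.1.2 (add !R):
                                ○ open, literals {P=1, Q=0, R=0}.
                          branch 2.1.2.2.1.1.2 (add !T):
                            ○ open, literals {P=1, Q=0, T=0}.
                      branch 2.1.2.2.1.2 (add !Q):
                        (!(P || !R) -> !T): β-rule — branch into !!(P || !R)  //  !T.
                          branch 2.1.2.2.1.2.1 (add !!(P || !R)):
                            !!(P || !R): β-rule — branch into P  //  !R.
                              branch 2.1.2.2.1.2.1.1 (add P):
                                ○ open, literals {P=1, Q=0}.
                              branch 2.1.2.2.1.2.1.2 (add !R):
                                ○ open, literals {Q=0, R=0}.
                          branch 2.1.2.2.1.2.2 (add !T):
                            ○ open, literals {Q=0, T=0}.
                  branch 2.1.2.2.2 (add T):
                    !(!P && Q): β-rule — branch into !!P  //  !Q.
                      branch 2.1.2.2.2.1 (add !!P):
                        ○ open, literals {P=1, Q=0, T=1}.
                      branch 2.1.2.2.2.2 (add !Q):
                        ○ open, literals {Q=0, T=1}.
      branch 2.2 (add !(((!R -> Q) || (P || S)) -> ((!(P || !R) -> !T) || T)), !((!P && Q) == Q)):
        !(((!R -> Q) || (P || S)) -> ((!(P || !R) -> !T) || T)): α-rule — add ((!R -> Q) || (P || S)), !((!(P || !R) -> !T) || T).
        !((!(P || !R) -> !T) || T): α-rule — add !(!(P || !R) -> !T), !T.
        !(!(P || !R) -> !T): α-rule — add !(P || !R), !!T.
        × closes — contains both T and !T.
4 branches closed, 13 open.
Each open branch fixes some atoms; the unmentioned ones are free. Counting distinct full assignments: branch {R=1} (P, Q, S, T) contributes 16 new; branch {P=0, Q=0, R=0, S=0} (T) contributes 2 new; branch {P=0, Q=1, R=0} (S, T) contributes 4 new; branch {P=0, Q=1, T=0} (R, S) contributes 0 new; branch {P=0, Q=1, T=1} (R, S) contributes 0 new; branch {P=1, Q=0} (R, S, T) contributes 4 new; branch {P=1, Q=0, R=0} (S, T) contributes 0 new; branch {P=1, Q=0, T=0} (R, S) contributes 0 new; branch {P=1, Q=0} (R, S, T) contributes 0 new; branch {Q=0, R=0} (P, S, T) contributes 2 new; branch {Q=0, T=0} (P, R, S) contributes 0 new; branch {P=1, Q=0, T=1} (R, S) contributes 0 new; branch {Q=0, T=1} (P, R, S) contributes 0 new. Total: 28.

28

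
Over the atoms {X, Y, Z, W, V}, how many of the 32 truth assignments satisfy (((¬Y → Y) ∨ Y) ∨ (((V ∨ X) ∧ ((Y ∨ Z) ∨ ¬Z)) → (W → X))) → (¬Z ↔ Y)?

Initial set: {((((¬Y → Y) ∨ Y) ∨ (((V ∨ X) ∧ ((Y ∨ Z) ∨ ¬Z)) → (W → X))) → (¬Z ↔ Y))}.
((((¬Y → Y) ∨ Y) ∨ (((V ∨ X) ∧ ((Y ∨ Z) ∨ ¬Z)) → (W → X))) → (¬Z ↔ Y)): β-rule — branch into ¬(((¬Y → Y) ∨ Y) ∨ (((V ∨ X) ∧ ((Y ∨ Z) ∨ ¬Z)) → (W → X)))  //  (¬Z ↔ Y).
  branch 1 (add ¬(((¬Y → Y) ∨ Y) ∨ (((V ∨ X) ∧ ((Y ∨ Z) ∨ ¬Z)) → (W → X)))):
    ¬(((¬Y → Y) ∨ Y) ∨ (((V ∨ X) ∧ ((Y ∨ Z) ∨ ¬Z)) → (W → X))): α-rule — add ¬((¬Y → Y) ∨ Y), ¬(((V ∨ X) ∧ ((Y ∨ Z) ∨ ¬Z)) → (W → X)).
    ¬((¬Y → Y) ∨ Y): α-rule — add ¬(¬Y → Y), ¬Y.
    ¬(((V ∨ X) ∧ ((Y ∨ Z) ∨ ¬Z)) → (W → X)): α-rule — add ((V ∨ X) ∧ ((Y ∨ Z) ∨ ¬Z)), ¬(W → X).
    ¬(¬Y → Y): α-rule — add ¬Y, ¬Y.
    ((V ∨ X) ∧ ((Y ∨ Z) ∨ ¬Z)): α-rule — add (V ∨ X), ((Y ∨ Z) ∨ ¬Z).
    ¬(W → X): α-rule — add W, ¬X.
    (V ∨ X): β-rule — branch into V  //  X.
      branch 1.1 (add V):
        ((Y ∨ Z) ∨ ¬Z): β-rule — branch into (Y ∨ Z)  //  ¬Z.
          branch 1.1.1 (add (Y ∨ Z)):
            (Y ∨ Z): β-rule — branch into Y  //  Z.
              branch 1.1.1.1 (add Y):
                × closes — contains both Y and ¬Y.
              branch 1.1.1.2 (add Z):
                ○ open, literals {V=T, W=T, X=F, Y=F, Z=T}.
          branch 1.1.2 (add ¬Z):
            ○ open, literals {V=T, W=T, X=F, Y=F, Z=F}.
      branch 1.2 (add X):
        × closes — contains both X and ¬X.
  branch 2 (add (¬Z ↔ Y)):
    (¬Z ↔ Y): β-rule — branch into ¬Z, Y  //  ¬¬Z, ¬Y.
      branch 2.1 (add ¬Z, Y):
        ○ open, literals {Y=T, Z=F}.
      branch 2.2 (add ¬¬Z, ¬Y):
        ○ open, literals {Y=F, Z=T}.
2 branches closed, 4 open.
Each open branch fixes some atoms; the unmentioned ones are free. Counting distinct full assignments: branch {V=T, W=T, X=F, Y=F, Z=T} (none free) contributes 1 new; branch {V=T, W=T, X=F, Y=F, Z=F} (none free) contributes 1 new; branch {Y=T, Z=F} (X, W, V) contributes 8 new; branch {Y=F, Z=T} (X, W, V) contributes 7 new. Total: 17.

17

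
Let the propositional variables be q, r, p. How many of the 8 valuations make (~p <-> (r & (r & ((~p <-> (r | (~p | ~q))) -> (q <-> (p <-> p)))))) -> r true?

6

Initial set: {T ((~p <-> (r & (r & ((~p <-> (r | (~p | ~q))) -> (q <-> (p <-> p)))))) -> r)}.
T ((~p <-> (r & (r & ((~p <-> (r | (~p | ~q))) -> (q <-> (p <-> p)))))) -> r): β-rule — branch into F (~p <-> (r & (r & ((~p <-> (r | (~p | ~q))) -> (q <-> (p <-> p))))))  //  T r.
  branch 1 (add F (~p <-> (r & (r & ((~p <-> (r | (~p | ~q))) -> (q <-> (p <-> p))))))):
    F (~p <-> (r & (r & ((~p <-> (r | (~p | ~q))) -> (q <-> (p <-> p)))))): β-rule — branch into T ~p, F (r & (r & ((~p <-> (r | (~p | ~q))) -> (q <-> (p <-> p)))))  //  F ~p, T (r & (r & ((~p <-> (r | (~p | ~q))) -> (q <-> (p <-> p))))).
      branch 1.1 (add T ~p, F (r & (r & ((~p <-> (r | (~p | ~q))) -> (q <-> (p <-> p)))))):
        F (r & (r & ((~p <-> (r | (~p | ~q))) -> (q <-> (p <-> p))))): β-rule — branch into F r  //  F (r & ((~p <-> (r | (~p | ~q))) -> (q <-> (p <-> p)))).
          branch 1.1.1 (add F r):
            ○ open, literals {p=F, r=F}.
          branch 1.1.2 (add F (r & ((~p <-> (r | (~p | ~q))) -> (q <-> (p <-> p))))):
            F (r & ((~p <-> (r | (~p | ~q))) -> (q <-> (p <-> p)))): β-rule — branch into F r  //  F ((~p <-> (r | (~p | ~q))) -> (q <-> (p <-> p))).
              branch 1.1.2.1 (add F r):
                ○ open, literals {p=F, r=F}.
              branch 1.1.2.2 (add F ((~p <-> (r | (~p | ~q))) -> (q <-> (p <-> p)))):
                F ((~p <-> (r | (~p | ~q))) -> (q <-> (p <-> p))): α-rule — add T (~p <-> (r | (~p | ~q))), F (q <-> (p <-> p)).
                T (~p <-> (r | (~p | ~q))): β-rule — branch into T ~p, T (r | (~p | ~q))  //  F ~p, F (r | (~p | ~q)).
                  branch 1.1.2.2.1 (add T ~p, T (r | (~p | ~q))):
                    F (q <-> (p <-> p)): β-rule — branch into T q, F (p <-> p)  //  F q, T (p <-> p).
                      branch 1.1.2.2.1.1 (add T q, F (p <-> p)):
                        T (r | (~p | ~q)): β-rule — branch into T r  //  T (~p | ~q).
                          branch 1.1.2.2.1.1.1 (add T r):
                            F (p <-> p): β-rule — branch into T p, F p  //  F p, T p.
                              branch 1.1.2.2.1.1.1.1 (add T p, F p):
                                × closes — contains both p and ~p.
                              branch 1.1.2.2.1.1.1.2 (add F p, T p):
                                × closes — contains both p and ~p.
                          branch 1.1.2.2.1.1.2 (add T (~p | ~q)):
                            F (p <-> p): β-rule — branch into T p, F p  //  F p, T p.
                              branch 1.1.2.2.1.1.2.1 (add T p, F p):
                                × closes — contains both p and ~p.
                              branch 1.1.2.2.1.1.2.2 (add F p, T p):
                                × closes — contains both p and ~p.
                      branch 1.1.2.2.1.2 (add F q, T (p <-> p)):
                        T (r | (~p | ~q)): β-rule — branch into T r  //  T (~p | ~q).
                          branch 1.1.2.2.1.2.1 (add T r):
                            T (p <-> p): β-rule — branch into T p, T p  //  F p, F p.
                              branch 1.1.2.2.1.2.1.1 (add T p, T p):
                                × closes — contains both p and ~p.
                              branch 1.1.2.2.1.2.1.2 (add F p, F p):
                                ○ open, literals {p=F, q=F, r=T}.
                          branch 1.1.2.2.1.2.2 (add T (~p | ~q)):
                            T (p <-> p): β-rule — branch into T p, T p  //  F p, F p.
                              branch 1.1.2.2.1.2.2.1 (add T p, T p):
                                × closes — contains both p and ~p.
                              branch 1.1.2.2.1.2.2.2 (add F p, F p):
                                T (~p | ~q): β-rule — branch into T ~p  //  T ~q.
                                  branch 1.1.2.2.1.2.2.2.1 (add T ~p):
                                    ○ open, literals {p=F, q=F}.
                                  branch 1.1.2.2.1.2.2.2.2 (add T ~q):
                                    ○ open, literals {p=F, q=F}.
                  branch 1.1.2.2.2 (add F ~p, F (r | (~p | ~q))):
                    × closes — contains both p and ~p.
      branch 1.2 (add F ~p, T (r & (r & ((~p <-> (r | (~p | ~q))) -> (q <-> (p <-> p)))))):
        T (r & (r & ((~p <-> (r | (~p | ~q))) -> (q <-> (p <-> p))))): α-rule — add T r, T (r & ((~p <-> (r | (~p | ~q))) -> (q <-> (p <-> p)))).
        T (r & ((~p <-> (r | (~p | ~q))) -> (q <-> (p <-> p)))): α-rule — add T r, T ((~p <-> (r | (~p | ~q))) -> (q <-> (p <-> p))).
        T ((~p <-> (r | (~p | ~q))) -> (q <-> (p <-> p))): β-rule — branch into F (~p <-> (r | (~p | ~q)))  //  T (q <-> (p <-> p)).
          branch 1.2.1 (add F (~p <-> (r | (~p | ~q)))):
            F (~p <-> (r | (~p | ~q))): β-rule — branch into T ~p, F (r | (~p | ~q))  //  F ~p, T (r | (~p | ~q)).
              branch 1.2.1.1 (add T ~p, F (r | (~p | ~q))):
                × closes — contains both p and ~p.
              branch 1.2.1.2 (add F ~p, T (r | (~p | ~q))):
                T (r | (~p | ~q)): β-rule — branch into T r  //  T (~p | ~q).
                  branch 1.2.1.2.1 (add T r):
                    ○ open, literals {p=T, r=T}.
                  branch 1.2.1.2.2 (add T (~p | ~q)):
                    T (~p | ~q): β-rule — branch into T ~p  //  T ~q.
                      branch 1.2.1.2.2.1 (add T ~p):
                        × closes — contains both p and ~p.
                      branch 1.2.1.2.2.2 (add T ~q):
                        ○ open, literals {p=T, q=F, r=T}.
          branch 1.2.2 (add T (q <-> (p <-> p))):
            T (q <-> (p <-> p)): β-rule — branch into T q, T (p <-> p)  //  F q, F (p <-> p).
              branch 1.2.2.1 (add T q, T (p <-> p)):
                T (p <-> p): β-rule — branch into T p, T p  //  F p, F p.
                  branch 1.2.2.1.1 (add T p, T p):
                    ○ open, literals {p=T, q=T, r=T}.
                  branch 1.2.2.1.2 (add F p, F p):
                    × closes — contains both p and ~p.
              branch 1.2.2.2 (add F q, F (p <-> p)):
                F (p <-> p): β-rule — branch into T p, F p  //  F p, T p.
                  branch 1.2.2.2.1 (add T p, F p):
                    × closes — contains both p and ~p.
                  branch 1.2.2.2.2 (add F p, T p):
                    × closes — contains both p and ~p.
  branch 2 (add T r):
    ○ open, literals {r=T}.
12 branches closed, 9 open.
Each open branch fixes some atoms; the unmentioned ones are free. Counting distinct full assignments: branch {p=F, r=F} (q) contributes 2 new; branch {p=F, r=F} (q) contributes 0 new; branch {p=F, q=F, r=T} (none free) contributes 1 new; branch {p=F, q=F} (r) contributes 0 new; branch {p=F, q=F} (r) contributes 0 new; branch {p=T, r=T} (q) contributes 2 new; branch {p=T, q=F, r=T} (none free) contributes 0 new; branch {p=T, q=T, r=T} (none free) contributes 0 new; branch {r=T} (q, p) contributes 1 new. Total: 6.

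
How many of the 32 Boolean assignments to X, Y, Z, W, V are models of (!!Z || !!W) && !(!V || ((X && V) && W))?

Initial set: {((!!Z || !!W) && !(!V || ((X && V) && W)))}.
((!!Z || !!W) && !(!V || ((X && V) && W))): α-rule — add (!!Z || !!W), !(!V || ((X && V) && W)).
!(!V || ((X && V) && W)): α-rule — add !!V, !((X && V) && W).
(!!Z || !!W): β-rule — branch into !!Z  //  !!W.
  branch 1 (add !!Z):
    !!Z: drop double negation, giving Z.
    !((X && V) && W): β-rule — branch into !(X && V)  //  !W.
      branch 1.1 (add !(X && V)):
        !(X && V): β-rule — branch into !X  //  !V.
          branch 1.1.1 (add !X):
            ○ open, literals {V=1, X=0, Z=1}.
          branch 1.1.2 (add !V):
            × closes — contains both V and !V.
      branch 1.2 (add !W):
        ○ open, literals {V=1, W=0, Z=1}.
  branch 2 (add !!W):
    !!W: drop double negation, giving W.
    !((X && V) && W): β-rule — branch into !(X && V)  //  !W.
      branch 2.1 (add !(X && V)):
        !(X && V): β-rule — branch into !X  //  !V.
          branch 2.1.1 (add !X):
            ○ open, literals {V=1, W=1, X=0}.
          branch 2.1.2 (add !V):
            × closes — contains both V and !V.
      branch 2.2 (add !W):
        × closes — contains both W and !W.
3 branches closed, 3 open.
Each open branch fixes some atoms; the unmentioned ones are free. Counting distinct full assignments: branch {V=1, X=0, Z=1} (Y, W) contributes 4 new; branch {V=1, W=0, Z=1} (X, Y) contributes 2 new; branch {V=1, W=1, X=0} (Y, Z) contributes 2 new. Total: 8.

8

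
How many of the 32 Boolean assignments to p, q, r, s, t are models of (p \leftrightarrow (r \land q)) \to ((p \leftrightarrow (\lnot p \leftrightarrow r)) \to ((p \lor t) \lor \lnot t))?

Initial set: {((p \leftrightarrow (r \land q)) \to ((p \leftrightarrow (\lnot p \leftrightarrow r)) \to ((p \lor t) \lor \lnot t)))}.
((p \leftrightarrow (r \land q)) \to ((p \leftrightarrow (\lnot p \leftrightarrow r)) \to ((p \lor t) \lor \lnot t))): β-rule — branch into \lnot (p \leftrightarrow (r \land q))  //  ((p \leftrightarrow (\lnot p \leftrightarrow r)) \to ((p \lor t) \lor \lnot t)).
  branch 1 (add \lnot (p \leftrightarrow (r \land q))):
    \lnot (p \leftrightarrow (r \land q)): β-rule — branch into p, \lnot (r \land q)  //  \lnot p, (r \land q).
      branch 1.1 (add p, \lnot (r \land q)):
        \lnot (r \land q): β-rule — branch into \lnot r  //  \lnot q.
          branch 1.1.1 (add \lnot r):
            ○ open, literals {p=1, r=0}.
          branch 1.1.2 (add \lnot q):
            ○ open, literals {p=1, q=0}.
      branch 1.2 (add \lnot p, (r \land q)):
        (r \land q): α-rule — add r, q.
        ○ open, literals {p=0, q=1, r=1}.
  branch 2 (add ((p \leftrightarrow (\lnot p \leftrightarrow r)) \to ((p \lor t) \lor \lnot t))):
    ((p \leftrightarrow (\lnot p \leftrightarrow r)) \to ((p \lor t) \lor \lnot t)): β-rule — branch into \lnot (p \leftrightarrow (\lnot p \leftrightarrow r))  //  ((p \lor t) \lor \lnot t).
      branch 2.1 (add \lnot (p \leftrightarrow (\lnot p \leftrightarrow r))):
        \lnot (p \leftrightarrow (\lnot p \leftrightarrow r)): β-rule — branch into p, \lnot (\lnot p \leftrightarrow r)  //  \lnot p, (\lnot p \leftrightarrow r).
          branch 2.1.1 (add p, \lnot (\lnot p \leftrightarrow r)):
            \lnot (\lnot p \leftrightarrow r): β-rule — branch into \lnot p, \lnot r  //  \lnot \lnot p, r.
              branch 2.1.1.1 (add \lnot p, \lnot r):
                × closes — contains both p and \lnot p.
              branch 2.1.1.2 (add \lnot \lnot p, r):
                ○ open, literals {p=1, r=1}.
          branch 2.1.2 (add \lnot p, (\lnot p \leftrightarrow r)):
            (\lnot p \leftrightarrow r): β-rule — branch into \lnot p, r  //  \lnot \lnot p, \lnot r.
              branch 2.1.2.1 (add \lnot p, r):
                ○ open, literals {p=0, r=1}.
              branch 2.1.2.2 (add \lnot \lnot p, \lnot r):
                × closes — contains both p and \lnot p.
      branch 2.2 (add ((p \lor t) \lor \lnot t)):
        ((p \lor t) \lor \lnot t): β-rule — branch into (p \lor t)  //  \lnot t.
          branch 2.2.1 (add (p \lor t)):
            (p \lor t): β-rule — branch into p  //  t.
              branch 2.2.1.1 (add p):
                ○ open, literals {p=1}.
              branch 2.2.1.2 (add t):
                ○ open, literals {t=1}.
          branch 2.2.2 (add \lnot t):
            ○ open, literals {t=0}.
2 branches closed, 8 open.
Each open branch fixes some atoms; the unmentioned ones are free. Counting distinct full assignments: branch {p=1, r=0} (q, s, t) contributes 8 new; branch {p=1, q=0} (r, s, t) contributes 4 new; branch {p=0, q=1, r=1} (s, t) contributes 4 new; branch {p=1, r=1} (q, s, t) contributes 4 new; branch {p=0, r=1} (q, s, t) contributes 4 new; branch {p=1} (q, r, s, t) contributes 0 new; branch {t=1} (p, q, r, s) contributes 4 new; branch {t=0} (p, q, r, s) contributes 4 new. Total: 32.

32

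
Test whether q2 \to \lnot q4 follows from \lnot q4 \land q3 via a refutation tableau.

Initial set: {T (\lnot q4 \land q3); F (q2 \to \lnot q4)}.
T (\lnot q4 \land q3): α-rule — add T \lnot q4, T q3.
F (q2 \to \lnot q4): α-rule — add T q2, F \lnot q4.
× closes — contains both q4 and \lnot q4.
All 1 branch closes.
Every branch closed, so the premises entail the conclusion.

Yes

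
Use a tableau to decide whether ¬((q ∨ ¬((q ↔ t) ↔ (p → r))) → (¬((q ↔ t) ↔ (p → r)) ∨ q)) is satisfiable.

Initial set: {¬((q ∨ ¬((q ↔ t) ↔ (p → r))) → (¬((q ↔ t) ↔ (p → r)) ∨ q))}.
¬((q ∨ ¬((q ↔ t) ↔ (p → r))) → (¬((q ↔ t) ↔ (p → r)) ∨ q)): α-rule — add (q ∨ ¬((q ↔ t) ↔ (p → r))), ¬(¬((q ↔ t) ↔ (p → r)) ∨ q).
¬(¬((q ↔ t) ↔ (p → r)) ∨ q): α-rule — add ¬¬((q ↔ t) ↔ (p → r)), ¬q.
(q ∨ ¬((q ↔ t) ↔ (p → r))): β-rule — branch into q  //  ¬((q ↔ t) ↔ (p → r)).
  branch 1 (add q):
    × closes — contains both q and ¬q.
  branch 2 (add ¬((q ↔ t) ↔ (p → r))):
    ¬¬((q ↔ t) ↔ (p → r)): β-rule — branch into (q ↔ t), (p → r)  //  ¬(q ↔ t), ¬(p → r).
      branch 2.1 (add (q ↔ t), (p → r)):
        ¬((q ↔ t) ↔ (p → r)): β-rule — branch into (q ↔ t), ¬(p → r)  //  ¬(q ↔ t), (p → r).
          branch 2.1.1 (add (q ↔ t), ¬(p → r)):
            ¬(p → r): α-rule — add p, ¬r.
            (q ↔ t): β-rule — branch into q, t  //  ¬q, ¬t.
              branch 2.1.1.1 (add q, t):
                × closes — contains both q and ¬q.
              branch 2.1.1.2 (add ¬q, ¬t):
                (p → r): β-rule — branch into ¬p  //  r.
                  branch 2.1.1.2.1 (add ¬p):
                    × closes — contains both p and ¬p.
                  branch 2.1.1.2.2 (add r):
                    × closes — contains both r and ¬r.
          branch 2.1.2 (add ¬(q ↔ t), (p → r)):
            (q ↔ t): β-rule — branch into q, t  //  ¬q, ¬t.
              branch 2.1.2.1 (add q, t):
                × closes — contains both q and ¬q.
              branch 2.1.2.2 (add ¬q, ¬t):
                (p → r): β-rule — branch into ¬p  //  r.
                  branch 2.1.2.2.1 (add ¬p):
                    ¬(q ↔ t): β-rule — branch into q, ¬t  //  ¬q, t.
                      branch 2.1.2.2.1.1 (add q, ¬t):
                        × closes — contains both q and ¬q.
                      branch 2.1.2.2.1.2 (add ¬q, t):
                        × closes — contains both t and ¬t.
                  branch 2.1.2.2.2 (add r):
                    ¬(q ↔ t): β-rule — branch into q, ¬t  //  ¬q, t.
                      branch 2.1.2.2.2.1 (add q, ¬t):
                        × closes — contains both q and ¬q.
                      branch 2.1.2.2.2.2 (add ¬q, t):
                        × closes — contains both t and ¬t.
      branch 2.2 (add ¬(q ↔ t), ¬(p → r)):
        ¬(p → r): α-rule — add p, ¬r.
        ¬((q ↔ t) ↔ (p → r)): β-rule — branch into (q ↔ t), ¬(p → r)  //  ¬(q ↔ t), (p → r).
          branch 2.2.1 (add (q ↔ t), ¬(p → r)):
            ¬(p → r): α-rule — add p, ¬r.
            ¬(q ↔ t): β-rule — branch into q, ¬t  //  ¬q, t.
              branch 2.2.1.1 (add q, ¬t):
                × closes — contains both q and ¬q.
              branch 2.2.1.2 (add ¬q, t):
                (q ↔ t): β-rule — branch into q, t  //  ¬q, ¬t.
                  branch 2.2.1.2.1 (add q, t):
                    × closes — contains both q and ¬q.
                  branch 2.2.1.2.2 (add ¬q, ¬t):
                    × closes — contains both t and ¬t.
          branch 2.2.2 (add ¬(q ↔ t), (p → r)):
            ¬(q ↔ t): β-rule — branch into q, ¬t  //  ¬q, t.
              branch 2.2.2.1 (add q, ¬t):
                × closes — contains both q and ¬q.
              branch 2.2.2.2 (add ¬q, t):
                ¬(q ↔ t): β-rule — branch into q, ¬t  //  ¬q, t.
                  branch 2.2.2.2.1 (add q, ¬t):
                    × closes — contains both q and ¬q.
                  branch 2.2.2.2.2 (add ¬q, t):
                    (p → r): β-rule — branch into ¬p  //  r.
                      branch 2.2.2.2.2.1 (add ¬p):
                        × closes — contains both p and ¬p.
                      branch 2.2.2.2.2.2 (add r):
                        × closes — contains both r and ¬r.
All 16 branches close.
Every branch closed; the formula is unsatisfiable.

Unsatisfiable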